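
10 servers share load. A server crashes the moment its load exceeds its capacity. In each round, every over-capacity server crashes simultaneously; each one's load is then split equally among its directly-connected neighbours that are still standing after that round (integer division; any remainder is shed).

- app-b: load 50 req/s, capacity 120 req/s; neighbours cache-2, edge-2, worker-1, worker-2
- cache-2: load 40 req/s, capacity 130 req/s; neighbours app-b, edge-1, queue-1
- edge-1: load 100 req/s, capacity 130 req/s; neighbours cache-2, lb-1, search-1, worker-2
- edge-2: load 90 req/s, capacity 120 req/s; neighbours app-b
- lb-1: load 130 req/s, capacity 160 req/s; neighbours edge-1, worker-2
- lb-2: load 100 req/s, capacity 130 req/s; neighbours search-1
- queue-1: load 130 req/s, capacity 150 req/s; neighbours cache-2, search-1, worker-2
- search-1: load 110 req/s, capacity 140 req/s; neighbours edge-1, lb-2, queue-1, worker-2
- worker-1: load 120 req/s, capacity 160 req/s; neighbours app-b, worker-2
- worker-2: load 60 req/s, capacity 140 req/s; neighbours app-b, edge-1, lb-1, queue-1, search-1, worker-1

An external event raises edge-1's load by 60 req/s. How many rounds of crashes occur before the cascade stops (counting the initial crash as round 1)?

5

Round 1 — edge-1 at 160 > 130. edge-1 crashes.
  edge-1 sheds 160 req/s to cache-2, lb-1, search-1, worker-2: 40 each.
    cache-2: 40+40 = 80 ≤ 130
    lb-1: 130+40 = 170 > 160
    search-1: 110+40 = 150 > 140
    worker-2: 60+40 = 100 ≤ 140
Round 2 — lb-1, search-1 crash.
  lb-1 sheds 170 req/s to worker-2: 170 each.
    worker-2: 100+170 = 270 > 140
  search-1 sheds 150 req/s to lb-2, queue-1, worker-2: 50 each.
    lb-2: 100+50 = 150 > 130
    queue-1: 130+50 = 180 > 150
    worker-2: 270+50 = 320 > 140
Round 3 — lb-2, queue-1, worker-2 crash.
  lb-2 sheds 150 req/s: no online neighbours, lost.
  queue-1 sheds 180 req/s to cache-2: 180 each.
    cache-2: 80+180 = 260 > 130
  worker-2 sheds 320 req/s to app-b, worker-1: 160 each.
    app-b: 50+160 = 210 > 120
    worker-1: 120+160 = 280 > 160
Round 4 — app-b, cache-2, worker-1 crash.
  app-b sheds 210 req/s to edge-2: 210 each.
    edge-2: 90+210 = 300 > 120
  cache-2 sheds 260 req/s: no online neighbours, lost.
  worker-1 sheds 280 req/s: no online neighbours, lost.
Round 5 — edge-2 crashes.
  edge-2 sheds 300 req/s: no online neighbours, lost.
No further crashes.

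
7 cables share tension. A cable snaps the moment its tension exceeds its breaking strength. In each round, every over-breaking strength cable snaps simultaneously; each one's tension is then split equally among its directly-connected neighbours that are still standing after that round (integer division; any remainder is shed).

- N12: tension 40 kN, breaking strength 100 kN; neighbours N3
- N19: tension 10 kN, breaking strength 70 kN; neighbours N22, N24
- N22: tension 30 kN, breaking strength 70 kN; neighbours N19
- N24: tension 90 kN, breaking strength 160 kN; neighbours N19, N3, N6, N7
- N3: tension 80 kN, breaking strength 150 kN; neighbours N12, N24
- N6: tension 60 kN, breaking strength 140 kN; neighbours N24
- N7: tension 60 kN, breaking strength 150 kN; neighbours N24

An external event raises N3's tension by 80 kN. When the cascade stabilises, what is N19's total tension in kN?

Round 1 — N3 at 160 > 150. N3 snaps.
  N3 sheds 160 kN to N12, N24: 80 each.
    N12: 40+80 = 120 > 100
    N24: 90+80 = 170 > 160
Round 2 — N12, N24 snap.
  N12 sheds 120 kN: no online neighbours, lost.
  N24 sheds 170 kN to N19, N6, N7: 56 each (2 lost).
    N19: 10+56 = 66 ≤ 70
    N6: 60+56 = 116 ≤ 140
    N7: 60+56 = 116 ≤ 150
No further breaks.

66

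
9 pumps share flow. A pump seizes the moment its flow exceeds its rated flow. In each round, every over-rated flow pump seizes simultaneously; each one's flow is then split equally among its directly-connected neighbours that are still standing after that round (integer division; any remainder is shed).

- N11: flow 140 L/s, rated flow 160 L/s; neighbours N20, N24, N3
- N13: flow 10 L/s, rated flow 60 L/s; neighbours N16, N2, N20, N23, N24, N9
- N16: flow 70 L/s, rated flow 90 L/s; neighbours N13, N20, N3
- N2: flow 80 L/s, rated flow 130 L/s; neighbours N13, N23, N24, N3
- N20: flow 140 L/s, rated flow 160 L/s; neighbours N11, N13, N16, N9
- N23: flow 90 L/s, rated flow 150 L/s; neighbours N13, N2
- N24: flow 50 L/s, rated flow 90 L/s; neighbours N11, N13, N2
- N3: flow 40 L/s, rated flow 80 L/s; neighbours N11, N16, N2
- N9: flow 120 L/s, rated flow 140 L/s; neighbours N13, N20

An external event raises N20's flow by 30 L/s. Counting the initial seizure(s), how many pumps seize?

Round 1 — N20 at 170 > 160. N20 seizes.
  N20 sheds 170 L/s to N11, N13, N16, N9: 42 each (2 lost).
    N11: 140+42 = 182 > 160
    N13: 10+42 = 52 ≤ 60
    N16: 70+42 = 112 > 90
    N9: 120+42 = 162 > 140
Round 2 — N11, N16, N9 seize.
  N11 sheds 182 L/s to N24, N3: 91 each.
    N24: 50+91 = 141 > 90
    N3: 40+91 = 131 > 80
  N16 sheds 112 L/s to N13, N3: 56 each.
    N13: 52+56 = 108 > 60
    N3: 131+56 = 187 > 80
  N9 sheds 162 L/s to N13: 162 each.
    N13: 108+162 = 270 > 60
Round 3 — N13, N24, N3 seize.
  N13 sheds 270 L/s to N2, N23: 135 each.
    N2: 80+135 = 215 > 130
    N23: 90+135 = 225 > 150
  N24 sheds 141 L/s to N2: 141 each.
    N2: 215+141 = 356 > 130
  N3 sheds 187 L/s to N2: 187 each.
    N2: 356+187 = 543 > 130
Round 4 — N2, N23 seize.
  N2 sheds 543 L/s: no online neighbours, lost.
  N23 sheds 225 L/s: no online neighbours, lost.
No further seizures.

9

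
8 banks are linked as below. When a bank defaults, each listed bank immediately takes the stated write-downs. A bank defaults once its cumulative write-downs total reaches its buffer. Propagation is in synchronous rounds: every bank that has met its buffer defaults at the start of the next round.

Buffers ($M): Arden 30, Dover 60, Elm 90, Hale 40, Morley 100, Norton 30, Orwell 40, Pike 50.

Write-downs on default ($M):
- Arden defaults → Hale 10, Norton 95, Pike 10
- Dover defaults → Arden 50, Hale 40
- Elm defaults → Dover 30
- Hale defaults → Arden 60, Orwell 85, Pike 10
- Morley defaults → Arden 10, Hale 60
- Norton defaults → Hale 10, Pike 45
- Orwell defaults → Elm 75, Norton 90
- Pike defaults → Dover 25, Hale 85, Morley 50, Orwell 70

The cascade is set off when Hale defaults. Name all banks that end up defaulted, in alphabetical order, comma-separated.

Arden, Hale, Norton, Orwell, Pike

Round 1 — Hale defaults (initial).
  Arden: +60 → 60 ≥ 30
  Orwell: +85 → 85 ≥ 40
  Pike: +10 → 10 < 50
Round 2 — Arden, Orwell default.
  Elm: +75 → 75 < 90
  Norton: +95+90 → 185 ≥ 30
  Pike: +10 → 20 < 50
Round 3 — Norton defaults.
  Pike: +45 → 65 ≥ 50
Round 4 — Pike defaults.
  Dover: +25 → 25 < 60
  Morley: +50 → 50 < 100
No further defaults.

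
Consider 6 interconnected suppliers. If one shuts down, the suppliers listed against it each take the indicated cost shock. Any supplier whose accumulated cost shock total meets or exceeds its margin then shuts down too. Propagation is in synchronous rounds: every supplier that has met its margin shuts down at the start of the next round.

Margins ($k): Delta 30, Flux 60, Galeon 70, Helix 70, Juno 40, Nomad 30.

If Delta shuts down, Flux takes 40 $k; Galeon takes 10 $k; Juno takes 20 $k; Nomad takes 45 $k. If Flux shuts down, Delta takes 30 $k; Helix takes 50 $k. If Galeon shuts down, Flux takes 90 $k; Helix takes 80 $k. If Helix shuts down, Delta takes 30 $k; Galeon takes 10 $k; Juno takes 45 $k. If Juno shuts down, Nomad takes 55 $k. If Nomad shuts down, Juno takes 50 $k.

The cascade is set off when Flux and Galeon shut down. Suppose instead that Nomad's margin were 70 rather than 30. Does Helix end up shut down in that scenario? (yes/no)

With Nomad's margin at 70:
Round 1 — Flux, Galeon shut down (initial).
  Delta: +30 → 30 ≥ 30
  Helix: +50+80 → 130 ≥ 70
Round 2 — Delta, Helix shut down.
  Juno: +20+45 → 65 ≥ 40
  Nomad: +45 → 45 < 70
Round 3 — Juno shuts down.
  Nomad: +55 → 100 ≥ 70
Round 4 — Nomad shuts down.
No further shutdowns.

yes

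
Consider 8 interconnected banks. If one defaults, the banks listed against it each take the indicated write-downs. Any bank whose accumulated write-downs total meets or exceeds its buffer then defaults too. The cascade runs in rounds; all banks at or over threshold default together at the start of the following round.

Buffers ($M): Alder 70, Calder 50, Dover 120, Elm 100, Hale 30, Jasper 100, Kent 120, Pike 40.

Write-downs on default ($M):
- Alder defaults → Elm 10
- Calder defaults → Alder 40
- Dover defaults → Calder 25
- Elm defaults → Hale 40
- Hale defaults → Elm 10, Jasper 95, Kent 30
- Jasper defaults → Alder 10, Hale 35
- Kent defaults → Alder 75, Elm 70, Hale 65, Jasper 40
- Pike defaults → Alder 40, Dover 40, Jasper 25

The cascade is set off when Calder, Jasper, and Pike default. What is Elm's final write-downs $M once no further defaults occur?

20

Round 1 — Calder, Jasper, Pike default (initial).
  Alder: +40+10+40 → 90 ≥ 70
  Dover: +40 → 40 < 120
  Hale: +35 → 35 ≥ 30
Round 2 — Alder, Hale default.
  Elm: +10+10 → 20 < 100
  Kent: +30 → 30 < 120
No further defaults.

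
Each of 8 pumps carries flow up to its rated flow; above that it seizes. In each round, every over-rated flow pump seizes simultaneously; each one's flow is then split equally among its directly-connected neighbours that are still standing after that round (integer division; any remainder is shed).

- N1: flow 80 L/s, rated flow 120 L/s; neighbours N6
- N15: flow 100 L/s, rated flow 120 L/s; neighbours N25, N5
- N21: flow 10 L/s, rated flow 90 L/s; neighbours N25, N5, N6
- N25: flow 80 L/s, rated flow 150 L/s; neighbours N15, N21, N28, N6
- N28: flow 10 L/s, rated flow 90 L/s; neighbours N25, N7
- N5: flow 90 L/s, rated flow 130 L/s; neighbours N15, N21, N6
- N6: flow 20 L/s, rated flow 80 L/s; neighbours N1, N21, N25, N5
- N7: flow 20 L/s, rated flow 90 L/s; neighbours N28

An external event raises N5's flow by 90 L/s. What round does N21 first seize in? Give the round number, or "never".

4

Round 1 — N5 at 180 > 130. N5 seizes.
  N5 sheds 180 L/s to N15, N21, N6: 60 each.
    N15: 100+60 = 160 > 120
    N21: 10+60 = 70 ≤ 90
    N6: 20+60 = 80 ≤ 80
Round 2 — N15 seizes.
  N15 sheds 160 L/s to N25: 160 each.
    N25: 80+160 = 240 > 150
Round 3 — N25 seizes.
  N25 sheds 240 L/s to N21, N28, N6: 80 each.
    N21: 70+80 = 150 > 90
    N28: 10+80 = 90 ≤ 90
    N6: 80+80 = 160 > 80
Round 4 — N21, N6 seize.
  N21 sheds 150 L/s: no online neighbours, lost.
  N6 sheds 160 L/s to N1: 160 each.
    N1: 80+160 = 240 > 120
Round 5 — N1 seizes.
  N1 sheds 240 L/s: no online neighbours, lost.
No further seizures.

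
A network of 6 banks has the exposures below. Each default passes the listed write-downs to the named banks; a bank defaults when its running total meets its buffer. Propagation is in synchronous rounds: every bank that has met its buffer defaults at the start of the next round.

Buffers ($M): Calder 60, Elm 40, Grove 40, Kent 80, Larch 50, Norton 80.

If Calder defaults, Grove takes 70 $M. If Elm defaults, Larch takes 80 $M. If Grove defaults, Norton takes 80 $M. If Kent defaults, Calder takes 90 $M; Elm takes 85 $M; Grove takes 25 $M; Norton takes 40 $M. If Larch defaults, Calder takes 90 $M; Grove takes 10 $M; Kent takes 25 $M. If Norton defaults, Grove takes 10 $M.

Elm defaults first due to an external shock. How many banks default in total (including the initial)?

5

Round 1 — Elm defaults (initial).
  Larch: +80 → 80 ≥ 50
Round 2 — Larch defaults.
  Calder: +90 → 90 ≥ 60
  Grove: +10 → 10 < 40
  Kent: +25 → 25 < 80
Round 3 — Calder defaults.
  Grove: +70 → 80 ≥ 40
Round 4 — Grove defaults.
  Norton: +80 → 80 ≥ 80
Round 5 — Norton defaults.
No further defaults.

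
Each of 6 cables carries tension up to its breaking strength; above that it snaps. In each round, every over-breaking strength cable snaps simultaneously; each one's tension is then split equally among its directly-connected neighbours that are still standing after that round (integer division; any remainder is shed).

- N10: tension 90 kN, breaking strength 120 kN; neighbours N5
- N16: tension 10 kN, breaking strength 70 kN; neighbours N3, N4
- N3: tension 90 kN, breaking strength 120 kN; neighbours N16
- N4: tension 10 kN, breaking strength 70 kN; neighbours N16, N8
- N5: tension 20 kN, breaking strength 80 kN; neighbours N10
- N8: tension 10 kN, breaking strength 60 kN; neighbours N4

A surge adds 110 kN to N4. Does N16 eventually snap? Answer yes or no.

Round 1 — N4 at 120 > 70. N4 snaps.
  N4 sheds 120 kN to N16, N8: 60 each.
    N16: 10+60 = 70 ≤ 70
    N8: 10+60 = 70 > 60
Round 2 — N8 snaps.
  N8 sheds 70 kN: no online neighbours, lost.
No further breaks.

no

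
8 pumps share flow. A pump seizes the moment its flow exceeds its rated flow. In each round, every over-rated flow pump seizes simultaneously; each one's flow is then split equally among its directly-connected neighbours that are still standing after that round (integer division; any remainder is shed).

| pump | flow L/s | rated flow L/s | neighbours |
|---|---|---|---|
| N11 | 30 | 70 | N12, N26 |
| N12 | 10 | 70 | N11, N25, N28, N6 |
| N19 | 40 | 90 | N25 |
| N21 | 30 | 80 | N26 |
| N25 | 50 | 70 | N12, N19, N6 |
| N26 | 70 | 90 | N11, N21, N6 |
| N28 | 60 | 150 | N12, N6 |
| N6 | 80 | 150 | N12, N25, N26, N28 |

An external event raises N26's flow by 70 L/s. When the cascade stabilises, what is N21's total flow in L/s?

Round 1 — N26 at 140 > 90. N26 seizes.
  N26 sheds 140 L/s to N11, N21, N6: 46 each (2 lost).
    N11: 30+46 = 76 > 70
    N21: 30+46 = 76 ≤ 80
    N6: 80+46 = 126 ≤ 150
Round 2 — N11 seizes.
  N11 sheds 76 L/s to N12: 76 each.
    N12: 10+76 = 86 > 70
Round 3 — N12 seizes.
  N12 sheds 86 L/s to N25, N28, N6: 28 each (2 lost).
    N25: 50+28 = 78 > 70
    N28: 60+28 = 88 ≤ 150
    N6: 126+28 = 154 > 150
Round 4 — N25, N6 seize.
  N25 sheds 78 L/s to N19: 78 each.
    N19: 40+78 = 118 > 90
  N6 sheds 154 L/s to N28: 154 each.
    N28: 88+154 = 242 > 150
Round 5 — N19, N28 seize.
  N19 sheds 118 L/s: no online neighbours, lost.
  N28 sheds 242 L/s: no online neighbours, lost.
No further seizures.

76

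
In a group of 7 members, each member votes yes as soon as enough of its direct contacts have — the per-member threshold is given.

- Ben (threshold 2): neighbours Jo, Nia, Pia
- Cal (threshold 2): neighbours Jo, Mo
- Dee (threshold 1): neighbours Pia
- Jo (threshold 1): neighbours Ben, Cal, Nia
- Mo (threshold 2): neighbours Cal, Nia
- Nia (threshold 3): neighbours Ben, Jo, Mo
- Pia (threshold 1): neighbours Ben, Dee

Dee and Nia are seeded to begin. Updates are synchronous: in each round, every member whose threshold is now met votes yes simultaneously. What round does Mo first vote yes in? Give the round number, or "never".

never

Round 1 — Dee, Nia vote yes (initial).
Round 2 — checking thresholds:
  Ben: 1 of 3 neighbours < 2, below threshold.
  Jo: 1 of 3 neighbours ≥ 1, votes yes.
  Mo: 1 of 2 neighbours < 2, below threshold.
  Pia: 1 of 2 neighbours ≥ 1, votes yes.
Round 3 — checking thresholds:
  Ben: 3 of 3 neighbours ≥ 2, votes yes.
  Cal: 1 of 2 neighbours < 2, below threshold.
  Mo: 1 of 2 neighbours < 2, below threshold.
Round 4 — no new yes votes; cascade stops.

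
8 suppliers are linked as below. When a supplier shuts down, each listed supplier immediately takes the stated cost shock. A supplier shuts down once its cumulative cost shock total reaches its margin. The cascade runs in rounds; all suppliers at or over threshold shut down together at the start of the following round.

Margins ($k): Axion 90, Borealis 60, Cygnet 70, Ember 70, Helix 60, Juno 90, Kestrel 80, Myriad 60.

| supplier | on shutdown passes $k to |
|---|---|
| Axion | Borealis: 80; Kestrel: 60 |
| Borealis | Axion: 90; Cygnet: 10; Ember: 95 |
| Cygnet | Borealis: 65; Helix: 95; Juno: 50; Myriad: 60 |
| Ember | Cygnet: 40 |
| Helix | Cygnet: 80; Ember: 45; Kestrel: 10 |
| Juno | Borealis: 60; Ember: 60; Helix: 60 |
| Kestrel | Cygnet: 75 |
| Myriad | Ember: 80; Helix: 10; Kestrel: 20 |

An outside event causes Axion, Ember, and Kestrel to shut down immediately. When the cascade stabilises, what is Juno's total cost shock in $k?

Round 1 — Axion, Ember, Kestrel shut down (initial).
  Borealis: +80 → 80 ≥ 60
  Cygnet: +40+75 → 115 ≥ 70
Round 2 — Borealis, Cygnet shut down.
  Helix: +95 → 95 ≥ 60
  Juno: +50 → 50 < 90
  Myriad: +60 → 60 ≥ 60
Round 3 — Helix, Myriad shut down.
No further shutdowns.

50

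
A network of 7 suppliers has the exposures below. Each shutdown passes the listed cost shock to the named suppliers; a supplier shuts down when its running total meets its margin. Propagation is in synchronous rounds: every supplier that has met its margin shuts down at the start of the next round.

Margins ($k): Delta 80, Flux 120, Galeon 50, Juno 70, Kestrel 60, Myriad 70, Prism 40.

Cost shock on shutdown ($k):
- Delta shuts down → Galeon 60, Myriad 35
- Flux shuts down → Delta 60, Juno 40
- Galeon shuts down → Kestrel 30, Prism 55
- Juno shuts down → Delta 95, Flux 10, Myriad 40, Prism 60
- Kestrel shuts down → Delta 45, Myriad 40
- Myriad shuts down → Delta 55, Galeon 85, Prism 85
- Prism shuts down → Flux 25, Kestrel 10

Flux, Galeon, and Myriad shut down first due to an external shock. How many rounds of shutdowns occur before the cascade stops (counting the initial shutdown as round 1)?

2

Round 1 — Flux, Galeon, Myriad shut down (initial).
  Delta: +60+55 → 115 ≥ 80
  Juno: +40 → 40 < 70
  Kestrel: +30 → 30 < 60
  Prism: +55+85 → 140 ≥ 40
Round 2 — Delta, Prism shut down.
  Kestrel: +10 → 40 < 60
No further shutdowns.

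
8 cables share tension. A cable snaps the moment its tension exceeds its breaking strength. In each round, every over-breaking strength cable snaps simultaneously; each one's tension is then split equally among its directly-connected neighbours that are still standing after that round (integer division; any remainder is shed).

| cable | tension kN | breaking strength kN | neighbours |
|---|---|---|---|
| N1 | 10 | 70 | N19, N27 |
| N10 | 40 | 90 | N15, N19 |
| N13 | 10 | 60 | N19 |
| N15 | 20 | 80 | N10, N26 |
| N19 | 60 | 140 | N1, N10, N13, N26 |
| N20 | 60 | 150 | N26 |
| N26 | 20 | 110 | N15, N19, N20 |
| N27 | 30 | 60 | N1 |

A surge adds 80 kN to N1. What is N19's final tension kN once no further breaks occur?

105

Round 1 — N1 at 90 > 70. N1 snaps.
  N1 sheds 90 kN to N19, N27: 45 each.
    N19: 60+45 = 105 ≤ 140
    N27: 30+45 = 75 > 60
Round 2 — N27 snaps.
  N27 sheds 75 kN: no online neighbours, lost.
No further breaks.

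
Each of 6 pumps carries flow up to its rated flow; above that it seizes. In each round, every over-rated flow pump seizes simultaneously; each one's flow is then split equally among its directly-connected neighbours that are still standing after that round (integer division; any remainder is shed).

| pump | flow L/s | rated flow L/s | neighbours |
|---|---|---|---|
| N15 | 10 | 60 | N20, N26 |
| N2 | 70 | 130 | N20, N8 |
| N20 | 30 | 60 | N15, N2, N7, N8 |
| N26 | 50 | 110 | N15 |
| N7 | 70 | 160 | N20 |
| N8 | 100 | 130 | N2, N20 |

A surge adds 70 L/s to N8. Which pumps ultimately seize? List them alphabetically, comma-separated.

N15, N2, N20, N26, N8

Round 1 — N8 at 170 > 130. N8 seizes.
  N8 sheds 170 L/s to N2, N20: 85 each.
    N2: 70+85 = 155 > 130
    N20: 30+85 = 115 > 60
Round 2 — N2, N20 seize.
  N2 sheds 155 L/s: no online neighbours, lost.
  N20 sheds 115 L/s to N15, N7: 57 each (1 lost).
    N15: 10+57 = 67 > 60
    N7: 70+57 = 127 ≤ 160
Round 3 — N15 seizes.
  N15 sheds 67 L/s to N26: 67 each.
    N26: 50+67 = 117 > 110
Round 4 — N26 seizes.
  N26 sheds 117 L/s: no online neighbours, lost.
No further seizures.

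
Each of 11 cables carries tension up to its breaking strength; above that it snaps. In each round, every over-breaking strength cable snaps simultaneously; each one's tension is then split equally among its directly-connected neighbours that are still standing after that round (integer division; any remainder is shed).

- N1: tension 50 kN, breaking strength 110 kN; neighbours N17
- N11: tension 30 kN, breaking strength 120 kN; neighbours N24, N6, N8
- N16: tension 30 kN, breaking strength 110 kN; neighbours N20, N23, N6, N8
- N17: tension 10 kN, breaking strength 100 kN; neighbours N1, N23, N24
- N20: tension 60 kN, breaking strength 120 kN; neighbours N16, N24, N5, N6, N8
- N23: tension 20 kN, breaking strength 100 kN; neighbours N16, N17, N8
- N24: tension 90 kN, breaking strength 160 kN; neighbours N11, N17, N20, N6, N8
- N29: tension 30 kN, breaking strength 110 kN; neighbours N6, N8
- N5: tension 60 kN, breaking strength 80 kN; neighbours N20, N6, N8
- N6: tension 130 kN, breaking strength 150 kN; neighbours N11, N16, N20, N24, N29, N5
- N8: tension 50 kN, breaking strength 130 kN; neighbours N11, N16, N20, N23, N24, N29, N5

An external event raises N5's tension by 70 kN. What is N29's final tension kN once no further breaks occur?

98

Round 1 — N5 at 130 > 80. N5 snaps.
  N5 sheds 130 kN to N20, N6, N8: 43 each (1 lost).
    N20: 60+43 = 103 ≤ 120
    N6: 130+43 = 173 > 150
    N8: 50+43 = 93 ≤ 130
Round 2 — N6 snaps.
  N6 sheds 173 kN to N11, N16, N20, N24, N29: 34 each (3 lost).
    N11: 30+34 = 64 ≤ 120
    N16: 30+34 = 64 ≤ 110
    N20: 103+34 = 137 > 120
    N24: 90+34 = 124 ≤ 160
    N29: 30+34 = 64 ≤ 110
Round 3 — N20 snaps.
  N20 sheds 137 kN to N16, N24, N8: 45 each (2 lost).
    N16: 64+45 = 109 ≤ 110
    N24: 124+45 = 169 > 160
    N8: 93+45 = 138 > 130
Round 4 — N24, N8 snap.
  N24 sheds 169 kN to N11, N17: 84 each (1 lost).
    N11: 64+84 = 148 > 120
    N17: 10+84 = 94 ≤ 100
  N8 sheds 138 kN to N11, N16, N23, N29: 34 each (2 lost).
    N11: 148+34 = 182 > 120
    N16: 109+34 = 143 > 110
    N23: 20+34 = 54 ≤ 100
    N29: 64+34 = 98 ≤ 110
Round 5 — N11, N16 snap.
  N11 sheds 182 kN: no online neighbours, lost.
  N16 sheds 143 kN to N23: 143 each.
    N23: 54+143 = 197 > 100
Round 6 — N23 snaps.
  N23 sheds 197 kN to N17: 197 each.
    N17: 94+197 = 291 > 100
Round 7 — N17 snaps.
  N17 sheds 291 kN to N1: 291 each.
    N1: 50+291 = 341 > 110
Round 8 — N1 snaps.
  N1 sheds 341 kN: no online neighbours, lost.
No further breaks.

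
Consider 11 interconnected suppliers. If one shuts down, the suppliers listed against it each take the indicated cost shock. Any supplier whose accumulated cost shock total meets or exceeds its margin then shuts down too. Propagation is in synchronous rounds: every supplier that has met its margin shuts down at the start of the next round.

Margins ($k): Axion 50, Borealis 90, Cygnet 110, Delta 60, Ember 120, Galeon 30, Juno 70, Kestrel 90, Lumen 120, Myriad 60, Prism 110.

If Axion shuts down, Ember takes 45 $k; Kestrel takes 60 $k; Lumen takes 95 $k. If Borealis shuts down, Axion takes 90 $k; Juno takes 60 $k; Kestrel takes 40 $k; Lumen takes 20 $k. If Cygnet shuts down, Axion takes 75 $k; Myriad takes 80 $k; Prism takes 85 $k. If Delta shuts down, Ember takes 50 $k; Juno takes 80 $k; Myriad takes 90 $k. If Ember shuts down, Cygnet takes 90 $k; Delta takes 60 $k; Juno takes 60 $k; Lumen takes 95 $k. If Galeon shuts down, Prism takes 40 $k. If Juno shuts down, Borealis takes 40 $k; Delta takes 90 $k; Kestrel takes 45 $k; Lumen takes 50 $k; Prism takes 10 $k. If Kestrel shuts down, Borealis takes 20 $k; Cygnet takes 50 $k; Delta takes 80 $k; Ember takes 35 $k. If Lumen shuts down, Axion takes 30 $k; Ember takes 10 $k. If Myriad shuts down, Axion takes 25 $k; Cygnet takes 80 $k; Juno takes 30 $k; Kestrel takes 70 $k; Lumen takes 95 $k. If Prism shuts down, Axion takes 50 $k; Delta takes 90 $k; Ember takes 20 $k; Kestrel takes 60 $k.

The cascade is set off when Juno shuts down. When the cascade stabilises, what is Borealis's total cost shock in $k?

60

Round 1 — Juno shuts down (initial).
  Borealis: +40 → 40 < 90
  Delta: +90 → 90 ≥ 60
  Kestrel: +45 → 45 < 90
  Lumen: +50 → 50 < 120
  Prism: +10 → 10 < 110
Round 2 — Delta shuts down.
  Ember: +50 → 50 < 120
  Myriad: +90 → 90 ≥ 60
Round 3 — Myriad shuts down.
  Axion: +25 → 25 < 50
  Cygnet: +80 → 80 < 110
  Kestrel: +70 → 115 ≥ 90
  Lumen: +95 → 145 ≥ 120
Round 4 — Kestrel, Lumen shut down.
  Axion: +30 → 55 ≥ 50
  Borealis: +20 → 60 < 90
  Cygnet: +50 → 130 ≥ 110
  Ember: +35+10 → 95 < 120
Round 5 — Axion, Cygnet shut down.
  Ember: +45 → 140 ≥ 120
  Prism: +85 → 95 < 110
Round 6 — Ember shuts down.
No further shutdowns.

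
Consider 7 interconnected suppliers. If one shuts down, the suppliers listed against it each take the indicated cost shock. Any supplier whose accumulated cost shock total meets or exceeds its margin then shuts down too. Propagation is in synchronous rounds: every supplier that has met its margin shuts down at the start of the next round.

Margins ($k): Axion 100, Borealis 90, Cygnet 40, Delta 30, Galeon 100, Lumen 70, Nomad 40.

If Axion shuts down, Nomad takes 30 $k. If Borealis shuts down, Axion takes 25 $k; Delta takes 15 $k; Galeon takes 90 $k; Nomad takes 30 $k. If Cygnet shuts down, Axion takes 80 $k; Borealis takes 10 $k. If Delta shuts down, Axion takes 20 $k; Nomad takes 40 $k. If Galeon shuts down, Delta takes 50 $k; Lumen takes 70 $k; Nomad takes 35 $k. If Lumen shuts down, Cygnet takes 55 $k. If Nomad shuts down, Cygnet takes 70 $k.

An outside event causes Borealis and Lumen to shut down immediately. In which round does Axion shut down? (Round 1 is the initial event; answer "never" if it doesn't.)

3

Round 1 — Borealis, Lumen shut down (initial).
  Axion: +25 → 25 < 100
  Cygnet: +55 → 55 ≥ 40
  Delta: +15 → 15 < 30
  Galeon: +90 → 90 < 100
  Nomad: +30 → 30 < 40
Round 2 — Cygnet shuts down.
  Axion: +80 → 105 ≥ 100
Round 3 — Axion shuts down.
  Nomad: +30 → 60 ≥ 40
Round 4 — Nomad shuts down.
No further shutdowns.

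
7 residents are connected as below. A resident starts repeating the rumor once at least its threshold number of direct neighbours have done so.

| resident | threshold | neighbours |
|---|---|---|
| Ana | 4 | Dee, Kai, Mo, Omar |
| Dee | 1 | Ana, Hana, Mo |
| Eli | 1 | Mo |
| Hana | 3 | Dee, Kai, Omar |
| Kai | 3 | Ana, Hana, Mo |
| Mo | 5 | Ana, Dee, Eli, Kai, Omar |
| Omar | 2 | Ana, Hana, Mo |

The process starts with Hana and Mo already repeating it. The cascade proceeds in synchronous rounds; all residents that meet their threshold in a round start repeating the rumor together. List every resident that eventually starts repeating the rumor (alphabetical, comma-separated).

Dee, Eli, Hana, Mo, Omar

Round 1 — Hana, Mo start repeating the rumor (initial).
Round 2 — checking thresholds:
  Ana: 1 of 4 neighbours < 4, below threshold.
  Dee: 2 of 3 neighbours ≥ 1, starts repeating the rumor.
  Eli: 1 of 1 neighbours ≥ 1, starts repeating the rumor.
  Kai: 2 of 3 neighbours < 3, below threshold.
  Omar: 2 of 3 neighbours ≥ 2, starts repeating the rumor.
Round 3 — no new spreads; cascade stops.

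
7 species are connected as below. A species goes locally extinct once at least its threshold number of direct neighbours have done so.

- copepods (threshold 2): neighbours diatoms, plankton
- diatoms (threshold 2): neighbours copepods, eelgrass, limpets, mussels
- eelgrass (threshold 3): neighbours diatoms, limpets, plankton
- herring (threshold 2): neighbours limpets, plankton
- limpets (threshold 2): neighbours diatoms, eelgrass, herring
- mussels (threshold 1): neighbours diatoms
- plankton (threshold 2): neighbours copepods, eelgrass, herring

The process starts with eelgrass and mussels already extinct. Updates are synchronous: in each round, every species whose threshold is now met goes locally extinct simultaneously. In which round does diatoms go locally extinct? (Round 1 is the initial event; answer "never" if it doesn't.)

2

Round 1 — eelgrass, mussels go locally extinct (initial).
Round 2 — checking thresholds:
  diatoms: 2 of 4 neighbours ≥ 2, goes locally extinct.
  limpets: 1 of 3 neighbours < 2, holds.
  plankton: 1 of 3 neighbours < 2, holds.
Round 3 — checking thresholds:
  copepods: 1 of 2 neighbours < 2, holds.
  limpets: 2 of 3 neighbours ≥ 2, goes locally extinct.
  plankton: 1 of 3 neighbours < 2, holds.
Round 4 — no new extinctions; cascade stops.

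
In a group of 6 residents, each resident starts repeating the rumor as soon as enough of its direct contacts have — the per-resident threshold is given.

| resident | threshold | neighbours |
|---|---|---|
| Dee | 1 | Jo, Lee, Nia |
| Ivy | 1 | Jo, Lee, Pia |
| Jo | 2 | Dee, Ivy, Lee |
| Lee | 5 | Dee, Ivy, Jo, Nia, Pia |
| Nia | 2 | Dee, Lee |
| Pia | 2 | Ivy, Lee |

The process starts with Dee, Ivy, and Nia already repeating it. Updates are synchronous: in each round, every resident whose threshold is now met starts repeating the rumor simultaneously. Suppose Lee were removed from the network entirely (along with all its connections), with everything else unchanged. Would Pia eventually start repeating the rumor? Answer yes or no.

With Lee removed:
Round 1 — Dee, Ivy, Nia start repeating the rumor (initial).
Round 2 — checking thresholds:
  Jo: 2 of 2 neighbours ≥ 2, starts repeating the rumor.
  Pia: 1 of 1 neighbours < 2, not yet.
Round 3 — no new spreads; cascade stops.

no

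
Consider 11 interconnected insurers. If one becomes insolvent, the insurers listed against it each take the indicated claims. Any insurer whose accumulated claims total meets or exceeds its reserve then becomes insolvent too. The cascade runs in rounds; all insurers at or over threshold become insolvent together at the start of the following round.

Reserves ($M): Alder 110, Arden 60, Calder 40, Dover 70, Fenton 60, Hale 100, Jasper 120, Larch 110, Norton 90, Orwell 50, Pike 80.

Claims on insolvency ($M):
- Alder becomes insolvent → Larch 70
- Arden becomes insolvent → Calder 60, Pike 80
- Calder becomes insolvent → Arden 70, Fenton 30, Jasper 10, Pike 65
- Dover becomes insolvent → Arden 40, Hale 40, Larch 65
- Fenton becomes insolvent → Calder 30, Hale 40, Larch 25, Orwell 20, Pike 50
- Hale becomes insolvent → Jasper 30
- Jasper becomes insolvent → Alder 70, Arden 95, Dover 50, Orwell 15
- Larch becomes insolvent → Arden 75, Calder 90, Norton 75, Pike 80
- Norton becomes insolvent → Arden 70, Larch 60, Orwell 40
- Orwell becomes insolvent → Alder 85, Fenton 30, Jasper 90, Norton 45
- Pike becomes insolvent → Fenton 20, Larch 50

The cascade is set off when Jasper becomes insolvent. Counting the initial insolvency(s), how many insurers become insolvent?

Round 1 — Jasper becomes insolvent (initial).
  Alder: +70 → 70 < 110
  Arden: +95 → 95 ≥ 60
  Dover: +50 → 50 < 70
  Orwell: +15 → 15 < 50
Round 2 — Arden becomes insolvent.
  Calder: +60 → 60 ≥ 40
  Pike: +80 → 80 ≥ 80
Round 3 — Calder, Pike become insolvent.
  Fenton: +30+20 → 50 < 60
  Larch: +50 → 50 < 110
No further insolvencies.

4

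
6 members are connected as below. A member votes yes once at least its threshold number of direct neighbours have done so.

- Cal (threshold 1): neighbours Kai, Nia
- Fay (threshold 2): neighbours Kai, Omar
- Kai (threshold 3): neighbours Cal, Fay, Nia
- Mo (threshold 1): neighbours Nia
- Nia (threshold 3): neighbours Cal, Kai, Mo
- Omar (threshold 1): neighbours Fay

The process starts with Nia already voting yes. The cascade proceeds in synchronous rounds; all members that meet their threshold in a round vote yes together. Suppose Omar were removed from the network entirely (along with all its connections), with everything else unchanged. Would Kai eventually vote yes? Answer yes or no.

no

With Omar removed:
Round 1 — Nia votes yes (initial).
Round 2 — checking thresholds:
  Cal: 1 of 2 neighbours ≥ 1, votes yes.
  Kai: 1 of 3 neighbours < 3, below threshold.
  Mo: 1 of 1 neighbours ≥ 1, votes yes.
Round 3 — no new yes votes; cascade stops.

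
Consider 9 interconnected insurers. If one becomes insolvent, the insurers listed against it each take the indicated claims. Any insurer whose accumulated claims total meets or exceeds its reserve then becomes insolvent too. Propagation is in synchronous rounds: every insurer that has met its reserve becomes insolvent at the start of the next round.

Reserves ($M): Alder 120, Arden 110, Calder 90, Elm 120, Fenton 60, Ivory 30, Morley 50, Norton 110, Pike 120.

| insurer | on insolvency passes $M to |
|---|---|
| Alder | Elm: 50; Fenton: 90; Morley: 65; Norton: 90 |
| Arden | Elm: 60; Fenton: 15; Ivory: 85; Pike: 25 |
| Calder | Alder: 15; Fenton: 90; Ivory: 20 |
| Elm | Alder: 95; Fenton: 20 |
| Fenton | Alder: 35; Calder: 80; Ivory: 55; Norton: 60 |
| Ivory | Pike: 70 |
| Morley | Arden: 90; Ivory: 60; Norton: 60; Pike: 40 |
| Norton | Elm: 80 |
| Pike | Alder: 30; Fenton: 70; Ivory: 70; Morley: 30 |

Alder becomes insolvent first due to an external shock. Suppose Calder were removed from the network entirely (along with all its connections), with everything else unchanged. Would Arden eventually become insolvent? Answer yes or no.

no

With Calder removed:
Round 1 — Alder becomes insolvent (initial).
  Elm: +50 → 50 < 120
  Fenton: +90 → 90 ≥ 60
  Morley: +65 → 65 ≥ 50
  Norton: +90 → 90 < 110
Round 2 — Fenton, Morley become insolvent.
  Arden: +90 → 90 < 110
  Ivory: +55+60 → 115 ≥ 30
  Norton: +60+60 → 210 ≥ 110
  Pike: +40 → 40 < 120
Round 3 — Ivory, Norton become insolvent.
  Elm: +80 → 130 ≥ 120
  Pike: +70 → 110 < 120
Round 4 — Elm becomes insolvent.
No further insolvencies.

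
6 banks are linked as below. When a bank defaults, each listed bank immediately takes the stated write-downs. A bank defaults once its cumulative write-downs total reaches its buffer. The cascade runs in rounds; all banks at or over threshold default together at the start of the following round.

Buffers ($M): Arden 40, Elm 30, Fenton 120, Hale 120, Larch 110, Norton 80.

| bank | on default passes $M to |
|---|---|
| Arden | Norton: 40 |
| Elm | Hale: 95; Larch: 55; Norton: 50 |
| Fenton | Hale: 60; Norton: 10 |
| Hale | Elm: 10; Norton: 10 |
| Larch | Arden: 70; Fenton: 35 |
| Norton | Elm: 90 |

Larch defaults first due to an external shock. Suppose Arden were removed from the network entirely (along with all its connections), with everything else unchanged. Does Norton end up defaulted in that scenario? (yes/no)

no

With Arden removed:
Round 1 — Larch defaults (initial).
  Fenton: +35 → 35 < 120
No further defaults.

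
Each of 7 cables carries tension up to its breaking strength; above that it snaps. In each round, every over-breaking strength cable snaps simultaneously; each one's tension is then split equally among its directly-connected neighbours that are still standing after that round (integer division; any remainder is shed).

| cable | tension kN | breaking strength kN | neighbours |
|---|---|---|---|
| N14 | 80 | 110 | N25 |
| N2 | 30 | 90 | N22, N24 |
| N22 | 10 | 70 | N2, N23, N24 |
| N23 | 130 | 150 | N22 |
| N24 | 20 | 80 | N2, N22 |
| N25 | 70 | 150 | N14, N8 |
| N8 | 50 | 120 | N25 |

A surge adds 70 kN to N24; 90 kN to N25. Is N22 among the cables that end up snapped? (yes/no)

Round 1 — N24 at 90 > 80; N25 at 160 > 150. N24, N25 snap.
  N24 sheds 90 kN to N2, N22: 45 each.
    N2: 30+45 = 75 ≤ 90
    N22: 10+45 = 55 ≤ 70
  N25 sheds 160 kN to N14, N8: 80 each.
    N14: 80+80 = 160 > 110
    N8: 50+80 = 130 > 120
Round 2 — N14, N8 snap.
  N14 sheds 160 kN: no online neighbours, lost.
  N8 sheds 130 kN: no online neighbours, lost.
No further breaks.

no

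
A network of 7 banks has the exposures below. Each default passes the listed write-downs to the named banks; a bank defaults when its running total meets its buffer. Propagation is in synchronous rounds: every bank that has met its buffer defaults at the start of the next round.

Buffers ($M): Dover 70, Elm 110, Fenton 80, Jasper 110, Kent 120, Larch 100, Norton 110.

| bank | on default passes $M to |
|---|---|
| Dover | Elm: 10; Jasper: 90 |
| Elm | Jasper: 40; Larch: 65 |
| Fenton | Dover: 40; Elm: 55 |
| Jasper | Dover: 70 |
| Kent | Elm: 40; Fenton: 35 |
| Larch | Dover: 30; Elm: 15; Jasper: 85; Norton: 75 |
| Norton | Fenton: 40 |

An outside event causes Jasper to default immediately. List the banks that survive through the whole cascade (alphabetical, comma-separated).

Round 1 — Jasper defaults (initial).
  Dover: +70 → 70 ≥ 70
Round 2 — Dover defaults.
  Elm: +10 → 10 < 110
No further defaults.

Elm, Fenton, Kent, Larch, Norton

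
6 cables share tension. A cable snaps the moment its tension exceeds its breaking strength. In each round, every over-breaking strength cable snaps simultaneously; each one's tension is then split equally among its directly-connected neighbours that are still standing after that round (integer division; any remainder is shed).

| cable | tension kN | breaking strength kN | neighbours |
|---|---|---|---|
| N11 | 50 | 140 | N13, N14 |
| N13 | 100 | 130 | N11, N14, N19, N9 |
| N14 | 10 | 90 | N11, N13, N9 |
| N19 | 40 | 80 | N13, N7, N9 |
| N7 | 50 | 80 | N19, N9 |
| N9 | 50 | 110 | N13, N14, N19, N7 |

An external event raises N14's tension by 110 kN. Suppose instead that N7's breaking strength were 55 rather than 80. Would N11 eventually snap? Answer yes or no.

With N7's breaking strength at 55:
Round 1 — N14 at 120 > 90. N14 snaps.
  N14 sheds 120 kN to N11, N13, N9: 40 each.
    N11: 50+40 = 90 ≤ 140
    N13: 100+40 = 140 > 130
    N9: 50+40 = 90 ≤ 110
Round 2 — N13 snaps.
  N13 sheds 140 kN to N11, N19, N9: 46 each (2 lost).
    N11: 90+46 = 136 ≤ 140
    N19: 40+46 = 86 > 80
    N9: 90+46 = 136 > 110
Round 3 — N19, N9 snap.
  N19 sheds 86 kN to N7: 86 each.
    N7: 50+86 = 136 > 55
  N9 sheds 136 kN to N7: 136 each.
    N7: 136+136 = 272 > 55
Round 4 — N7 snaps.
  N7 sheds 272 kN: no online neighbours, lost.
No further breaks.

no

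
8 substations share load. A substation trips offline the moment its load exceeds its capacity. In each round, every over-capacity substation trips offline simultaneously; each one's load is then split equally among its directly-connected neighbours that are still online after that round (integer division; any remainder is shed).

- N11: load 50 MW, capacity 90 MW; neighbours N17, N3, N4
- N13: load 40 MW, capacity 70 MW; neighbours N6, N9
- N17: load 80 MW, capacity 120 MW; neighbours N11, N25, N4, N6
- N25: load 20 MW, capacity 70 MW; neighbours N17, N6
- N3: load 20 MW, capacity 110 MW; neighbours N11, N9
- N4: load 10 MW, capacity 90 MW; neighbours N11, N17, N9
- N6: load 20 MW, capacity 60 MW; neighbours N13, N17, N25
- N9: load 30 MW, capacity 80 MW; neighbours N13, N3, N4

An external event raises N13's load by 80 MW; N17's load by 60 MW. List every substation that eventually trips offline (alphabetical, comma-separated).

Round 1 — N13 at 120 > 70; N17 at 140 > 120. N13, N17 trip offline.
  N13 sheds 120 MW to N6, N9: 60 each.
    N6: 20+60 = 80 > 60
    N9: 30+60 = 90 > 80
  N17 sheds 140 MW to N11, N25, N4, N6: 35 each.
    N11: 50+35 = 85 ≤ 90
    N25: 20+35 = 55 ≤ 70
    N4: 10+35 = 45 ≤ 90
    N6: 80+35 = 115 > 60
Round 2 — N6, N9 trip offline.
  N6 sheds 115 MW to N25: 115 each.
    N25: 55+115 = 170 > 70
  N9 sheds 90 MW to N3, N4: 45 each.
    N3: 20+45 = 65 ≤ 110
    N4: 45+45 = 90 ≤ 90
Round 3 — N25 trips offline.
  N25 sheds 170 MW: no online neighbours, lost.
No further trips.

N13, N17, N25, N6, N9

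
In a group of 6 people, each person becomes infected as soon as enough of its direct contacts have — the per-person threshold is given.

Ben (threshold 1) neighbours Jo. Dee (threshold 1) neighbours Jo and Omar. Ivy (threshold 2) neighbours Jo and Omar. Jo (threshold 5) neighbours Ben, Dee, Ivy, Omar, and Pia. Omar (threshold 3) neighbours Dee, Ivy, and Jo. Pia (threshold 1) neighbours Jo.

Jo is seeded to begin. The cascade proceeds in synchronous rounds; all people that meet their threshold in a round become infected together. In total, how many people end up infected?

Round 1 — Jo becomes infected (initial).
Round 2 — checking thresholds:
  Ben: 1 of 1 neighbours ≥ 1, becomes infected.
  Dee: 1 of 2 neighbours ≥ 1, becomes infected.
  Ivy: 1 of 2 neighbours < 2, not yet.
  Omar: 1 of 3 neighbours < 3, not yet.
  Pia: 1 of 1 neighbours ≥ 1, becomes infected.
Round 3 — no new infections; cascade stops.

4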